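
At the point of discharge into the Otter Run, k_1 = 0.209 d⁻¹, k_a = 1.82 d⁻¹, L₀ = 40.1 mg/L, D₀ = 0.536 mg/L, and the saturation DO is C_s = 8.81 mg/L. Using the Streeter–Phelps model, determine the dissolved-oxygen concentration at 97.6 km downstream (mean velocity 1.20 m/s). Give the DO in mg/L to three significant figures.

DO ≈ 5.38 mg/L

Travel time t = x/v = 97.6 km / (1.20 m/s) = 97600 m / 1.20 m/s = 81330 s = 0.9414 d.
k_1 L₀/(k_a−k_1) = 0.209×40.1/(1.82−0.209) = 8.381/1.611 = 5.202 mg/L.
e^(−k_1 t) = e^(−0.209×0.9414) = 0.8214; e^(−k_a t) = e^(−1.82×0.9414) = 0.1803.
D = 5.202 × (0.8214 − 0.1803) + 0.536 × 0.1803 = 3.335 + 0.09663 = 3.432 mg/L.
DO = C_s − D = 8.81 − 3.432 = 5.378 mg/L.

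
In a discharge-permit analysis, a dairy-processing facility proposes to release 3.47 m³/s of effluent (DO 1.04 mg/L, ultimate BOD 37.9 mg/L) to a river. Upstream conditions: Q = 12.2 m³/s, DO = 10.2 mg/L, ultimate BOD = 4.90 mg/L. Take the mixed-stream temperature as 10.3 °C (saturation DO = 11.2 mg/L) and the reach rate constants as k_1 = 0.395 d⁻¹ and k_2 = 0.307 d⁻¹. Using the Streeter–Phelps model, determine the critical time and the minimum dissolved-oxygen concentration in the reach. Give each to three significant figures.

Mixed DO = (12.2×10.2 + 3.47×1.04)/(12.2+3.47) = 128.0/15.67 = 8.172 mg/L.
Mixed L₀ = (12.2×4.90 + 3.47×37.9)/(15.67) = 191.3/15.67 = 12.21 mg/L.
Initial deficit D₀ = C_s − DO₀ = 11.2 − 8.172 = 3.028 mg/L.
t_c = (1/-0.08800) ln[(0.307/0.395)(1 − 3.028×-0.08800/(0.395×12.21))] = -11.36 × ln(0.8202) = 2.253 d.
D_c = (0.395/0.307) × 12.21 × e^(−0.395×2.253) = 1.287 × 12.21 × 0.4107 = 6.451 mg/L.
Minimum DO = 11.2 − 6.451 = 4.749 mg/L.

t_c ≈ 2.25 d; minimum DO ≈ 4.75 mg/L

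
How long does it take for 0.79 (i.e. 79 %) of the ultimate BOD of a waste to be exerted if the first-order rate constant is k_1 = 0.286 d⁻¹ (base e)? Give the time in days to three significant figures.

y/L₀ = 1 − e^(−k_1 t) = 0.79 ⇒ e^(−k_1 t) = 0.210
t = −ln(0.210) / 0.286 = 1.561 / 0.286 = 5.457 d.

t ≈ 5.46 d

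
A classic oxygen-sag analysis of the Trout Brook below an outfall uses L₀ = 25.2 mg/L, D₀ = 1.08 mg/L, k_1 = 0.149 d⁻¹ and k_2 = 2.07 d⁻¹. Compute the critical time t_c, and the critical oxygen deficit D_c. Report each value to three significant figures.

t_c ≈ 0.951 d; D_c ≈ 1.57 mg/L

t_c = [1/(k_2−k_1)] ln[(k_2/k_1)(1 − D₀(k_2−k_1)/(k_1 L₀))]
= [1/(2.07−0.149)] ln[(2.07/0.149)(1 − 1.08×1.921/(0.149×25.2))]
= (1/1.921) ln[13.89 × 0.4475] = 0.5206 × ln(6.216) = 0.5206 × 1.827 = 0.9512 d.
D_c = (k_1/k_2) L₀ e^(−k_1 t_c) = (0.149/2.07) × 25.2 × e^(−0.149×0.9512) = 0.07198 × 25.2 × 0.8679 = 1.574 mg/L.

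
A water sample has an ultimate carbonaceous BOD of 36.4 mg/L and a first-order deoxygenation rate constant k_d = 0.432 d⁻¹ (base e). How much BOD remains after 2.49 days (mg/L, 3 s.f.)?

L ≈ 12.4 mg/L

L_t = L₀ e^(−k_d t) = 36.4 × e^(−0.432×2.49) = 36.4 × 0.3411 = 12.41 mg/L.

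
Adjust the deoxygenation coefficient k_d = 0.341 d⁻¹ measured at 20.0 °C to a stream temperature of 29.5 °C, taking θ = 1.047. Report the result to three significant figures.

k_d(T₂) = k_d(T₁) · θ^(T₂−T₁) = 0.341 × 1.047^(29.5−20.0)
= 0.341 × 1.047^9.50 = 0.341 × 1.547 = 0.5275 d⁻¹.

k_d ≈ 0.528 d⁻¹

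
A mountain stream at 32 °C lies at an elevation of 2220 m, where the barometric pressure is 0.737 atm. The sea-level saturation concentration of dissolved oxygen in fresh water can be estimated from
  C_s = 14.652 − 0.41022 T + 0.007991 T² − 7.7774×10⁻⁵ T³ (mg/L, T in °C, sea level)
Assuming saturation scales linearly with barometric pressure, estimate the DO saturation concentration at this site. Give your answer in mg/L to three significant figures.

At sea level: C_s = 14.652 − 0.41022×32 + 0.007991×32² − 7.7774×10⁻⁵×32³ = 7.159 mg/L.
Pressure correction: C_s' = 7.159 × 0.737 = 5.276 mg/L.

C_s ≈ 5.28 mg/L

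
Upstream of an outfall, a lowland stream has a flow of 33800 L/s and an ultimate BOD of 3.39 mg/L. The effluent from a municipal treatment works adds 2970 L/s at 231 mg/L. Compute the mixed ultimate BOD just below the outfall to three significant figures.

Flow-weighted mixing: C = (Q_r C_r + Q_w C_w)/(Q_r + Q_w)
= (33800×3.39 + 2970×231)/(33800 + 2970) = 800700/36770 = 21.77 mg/L.

21.8 mg/L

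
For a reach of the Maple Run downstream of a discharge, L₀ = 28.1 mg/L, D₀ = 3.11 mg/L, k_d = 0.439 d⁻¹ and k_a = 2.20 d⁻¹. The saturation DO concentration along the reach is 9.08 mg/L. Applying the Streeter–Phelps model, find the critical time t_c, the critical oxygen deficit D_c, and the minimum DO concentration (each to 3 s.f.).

With k_a/k_d = 5.011 and 1 − D₀(k_a−k_d)/(k_d L₀) = 0.5560,
t_c = ln(5.011 × 0.5560) / (2.20 − 0.439) = ln(2.787) / 1.761 = 1.025/1.761 = 0.5819 d.
L(t_c) = L₀ e^(−k_d t_c) = 28.1 × 0.7746 = 21.76 mg/L, and at the critical point k_a D_c = k_d L, so D_c = (0.439/2.20) × 21.76 = 4.343 mg/L.
Minimum DO = C_s − D_c = 9.08 − 4.343 = 4.737 mg/L.

t_c ≈ 0.582 d; D_c ≈ 4.34 mg/L; min DO ≈ 4.74 mg/L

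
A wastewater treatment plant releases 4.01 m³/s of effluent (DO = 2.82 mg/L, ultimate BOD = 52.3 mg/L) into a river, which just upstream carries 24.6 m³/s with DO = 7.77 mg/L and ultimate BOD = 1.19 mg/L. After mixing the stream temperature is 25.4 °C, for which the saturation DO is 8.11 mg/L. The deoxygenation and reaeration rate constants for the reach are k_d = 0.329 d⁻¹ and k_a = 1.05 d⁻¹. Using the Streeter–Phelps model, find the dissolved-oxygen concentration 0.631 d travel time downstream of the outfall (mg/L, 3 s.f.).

Mixed DO = (24.6×7.77 + 4.01×2.82)/(24.6+4.01) = 202.5/28.61 = 7.076 mg/L.
Mixed L₀ = (24.6×1.19 + 4.01×52.3)/(28.61) = 239.0/28.61 = 8.354 mg/L.
Initial deficit D₀ = C_s − DO₀ = 8.11 − 7.076 = 1.034 mg/L.
D(0.631) = [0.329×8.354/(1.05−0.329)](e^(−0.329×0.631) − e^(−1.05×0.631)) + 1.034 e^(−1.05×0.631)
= 3.812 × (0.8125 − 0.5155) + 1.034 × 0.5155 = 1.665 mg/L.
DO = 8.11 − 1.665 = 6.445 mg/L.

DO ≈ 6.44 mg/L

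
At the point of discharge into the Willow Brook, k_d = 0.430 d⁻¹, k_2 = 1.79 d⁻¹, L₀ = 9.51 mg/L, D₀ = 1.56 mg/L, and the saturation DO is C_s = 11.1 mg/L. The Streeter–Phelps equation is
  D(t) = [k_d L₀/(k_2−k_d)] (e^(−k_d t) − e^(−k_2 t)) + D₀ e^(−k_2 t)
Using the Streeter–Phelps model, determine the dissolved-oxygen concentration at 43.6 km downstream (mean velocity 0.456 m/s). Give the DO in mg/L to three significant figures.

DO ≈ 9.43 mg/L

Travel time t = x/v = 43.6 km / (0.456 m/s) = 43600 m / 0.456 m/s = 95610 s = 1.107 d.
k_d L₀/(k_2−k_d) = 0.430×9.51/(1.79−0.430) = 4.089/1.360 = 3.007 mg/L.
e^(−k_d t) = e^(−0.430×1.107) = 0.6214; e^(−k_2 t) = e^(−1.79×1.107) = 0.1379.
D = 3.007 × (0.6214 − 0.1379) + 1.56 × 0.1379 = 1.454 + 0.2152 = 1.669 mg/L.
DO = C_s − D = 11.1 − 1.669 = 9.431 mg/L.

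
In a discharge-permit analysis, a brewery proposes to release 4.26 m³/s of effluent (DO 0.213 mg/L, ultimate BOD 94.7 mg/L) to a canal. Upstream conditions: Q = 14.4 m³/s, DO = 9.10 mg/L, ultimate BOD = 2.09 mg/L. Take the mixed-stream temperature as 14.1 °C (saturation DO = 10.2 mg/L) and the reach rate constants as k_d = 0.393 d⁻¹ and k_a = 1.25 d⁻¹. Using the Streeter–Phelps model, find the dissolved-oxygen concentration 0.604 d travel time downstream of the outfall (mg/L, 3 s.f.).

Mixed DO = (14.4×9.10 + 4.26×0.213)/(14.4+4.26) = 131.9/18.66 = 7.071 mg/L.
Mixed L₀ = (14.4×2.09 + 4.26×94.7)/(18.66) = 433.5/18.66 = 23.23 mg/L.
Initial deficit D₀ = C_s − DO₀ = 10.2 − 7.071 = 3.129 mg/L.
D(0.604) = [0.393×23.23/(1.25−0.393)](e^(−0.393×0.604) − e^(−1.25×0.604)) + 3.129 e^(−1.25×0.604)
= 10.65 × (0.7887 − 0.4700) + 3.129 × 0.4700 = 4.866 mg/L.
DO = 10.2 − 4.866 = 5.334 mg/L.

DO ≈ 5.33 mg/L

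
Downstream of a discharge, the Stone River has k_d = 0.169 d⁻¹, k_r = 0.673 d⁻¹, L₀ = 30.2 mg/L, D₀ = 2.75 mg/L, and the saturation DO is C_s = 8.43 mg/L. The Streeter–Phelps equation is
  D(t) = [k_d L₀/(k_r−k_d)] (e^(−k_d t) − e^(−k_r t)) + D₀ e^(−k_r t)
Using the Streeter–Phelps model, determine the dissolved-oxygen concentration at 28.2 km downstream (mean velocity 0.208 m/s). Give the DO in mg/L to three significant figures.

Travel time t = x/v = 28.2 km / (0.208 m/s) = 28200 m / 0.208 m/s = 135600 s = 1.569 d.
k_d L₀/(k_r−k_d) = 0.169×30.2/(0.673−0.169) = 5.104/0.5040 = 10.13 mg/L.
e^(−k_d t) = e^(−0.169×1.569) = 0.7671; e^(−k_r t) = e^(−0.673×1.569) = 0.3478.
D = 10.13 × (0.7671 − 0.3478) + 2.75 × 0.3478 = 4.245 + 0.9565 = 5.202 mg/L.
DO = C_s − D = 8.43 − 5.202 = 3.228 mg/L.

DO ≈ 3.23 mg/L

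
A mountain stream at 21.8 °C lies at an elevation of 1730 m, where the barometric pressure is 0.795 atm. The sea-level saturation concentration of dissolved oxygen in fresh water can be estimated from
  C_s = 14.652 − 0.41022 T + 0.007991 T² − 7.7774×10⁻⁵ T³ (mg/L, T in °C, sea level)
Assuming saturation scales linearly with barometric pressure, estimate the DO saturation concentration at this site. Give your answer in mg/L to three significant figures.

At sea level: C_s = 14.652 − 0.41022×21.8 + 0.007991×21.8² − 7.7774×10⁻⁵×21.8³ = 8.701 mg/L.
Pressure correction: C_s' = 8.701 × 0.795 = 6.917 mg/L.

C_s ≈ 6.92 mg/L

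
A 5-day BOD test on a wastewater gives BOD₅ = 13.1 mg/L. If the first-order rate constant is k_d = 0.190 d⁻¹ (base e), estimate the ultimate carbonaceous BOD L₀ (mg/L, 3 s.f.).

L₀ ≈ 21.4 mg/L

BOD₅ = L₀(1 − e^(−5k_d)) ⇒ L₀ = BOD₅ / (1 − e^(−5×0.190))
= 13.1 / (1 − 0.3867) = 13.1 / 0.6133 = 21.36 mg/L.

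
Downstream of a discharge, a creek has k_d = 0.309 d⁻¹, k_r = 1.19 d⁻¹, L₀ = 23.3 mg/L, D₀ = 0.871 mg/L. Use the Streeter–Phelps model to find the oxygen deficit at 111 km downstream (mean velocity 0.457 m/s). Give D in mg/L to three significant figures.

D ≈ 3.17 mg/L

Travel time t = x/v = 111 km / (0.457 m/s) = 111000 m / 0.457 m/s = 242900 s = 2.811 d.
k_d L₀/(k_r−k_d) = 0.309×23.3/(1.19−0.309) = 7.200/0.8810 = 8.172 mg/L.
e^(−k_d t) = e^(−0.309×2.811) = 0.4195; e^(−k_r t) = e^(−1.19×2.811) = 0.03525.
D = 8.172 × (0.4195 − 0.03525) + 0.871 × 0.03525 = 3.140 + 0.03070 = 3.171 mg/L.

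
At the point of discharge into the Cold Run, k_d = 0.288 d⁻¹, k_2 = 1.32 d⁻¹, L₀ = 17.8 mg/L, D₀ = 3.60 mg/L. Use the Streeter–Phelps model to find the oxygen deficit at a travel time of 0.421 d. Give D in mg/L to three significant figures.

k_d L₀/(k_2−k_d) = 0.288×17.8/(1.32−0.288) = 5.126/1.032 = 4.967 mg/L.
e^(−k_d t) = e^(−0.288×0.4210) = 0.8858; e^(−k_2 t) = e^(−1.32×0.4210) = 0.5737.
D = 4.967 × (0.8858 − 0.5737) + 3.60 × 0.5737 = 1.551 + 2.065 = 3.616 mg/L.

D ≈ 3.62 mg/L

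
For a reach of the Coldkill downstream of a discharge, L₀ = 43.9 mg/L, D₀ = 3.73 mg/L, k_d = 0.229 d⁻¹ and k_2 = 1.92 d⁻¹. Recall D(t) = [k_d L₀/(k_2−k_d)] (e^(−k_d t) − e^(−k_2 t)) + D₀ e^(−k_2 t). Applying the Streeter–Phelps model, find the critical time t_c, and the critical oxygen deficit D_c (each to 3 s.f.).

t_c ≈ 0.674 d; D_c ≈ 4.49 mg/L

t_c = [1/(k_2−k_d)] ln[(k_2/k_d)(1 − D₀(k_2−k_d)/(k_d L₀))]
= [1/(1.92−0.229)] ln[(1.92/0.229)(1 − 3.73×1.691/(0.229×43.9))]
= (1/1.691) ln[8.384 × 0.3726] = 0.5914 × ln(3.124) = 0.5914 × 1.139 = 0.6736 d.
D_c = (k_d/k_2) L₀ e^(−k_d t_c) = (0.229/1.92) × 43.9 × e^(−0.229×0.6736) = 0.1193 × 43.9 × 0.8571 = 4.488 mg/L.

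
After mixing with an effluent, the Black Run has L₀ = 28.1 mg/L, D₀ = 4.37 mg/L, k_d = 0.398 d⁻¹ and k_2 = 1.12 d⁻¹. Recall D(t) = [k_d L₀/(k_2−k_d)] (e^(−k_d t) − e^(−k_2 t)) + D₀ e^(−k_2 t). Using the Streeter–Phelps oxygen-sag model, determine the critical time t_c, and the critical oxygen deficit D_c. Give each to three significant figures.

t_c ≈ 0.974 d; D_c ≈ 6.78 mg/L

t_c = [1/(k_2−k_d)] ln[(k_2/k_d)(1 − D₀(k_2−k_d)/(k_d L₀))]
= [1/(1.12−0.398)] ln[(1.12/0.398)(1 − 4.37×0.7220/(0.398×28.1))]
= (1/0.7220) ln[2.814 × 0.7179] = 1.385 × ln(2.020) = 1.385 × 0.7032 = 0.9739 d.
D_c = (k_d/k_2) L₀ e^(−k_d t_c) = (0.398/1.12) × 28.1 × e^(−0.398×0.9739) = 0.3554 × 28.1 × 0.6787 = 6.777 mg/L.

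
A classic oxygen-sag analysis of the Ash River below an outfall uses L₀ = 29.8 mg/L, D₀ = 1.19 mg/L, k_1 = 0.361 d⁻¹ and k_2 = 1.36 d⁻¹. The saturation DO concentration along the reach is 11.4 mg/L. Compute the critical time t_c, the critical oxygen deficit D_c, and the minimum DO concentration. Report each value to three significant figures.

t_c = [1/(k_2−k_1)] ln[(k_2/k_1)(1 − D₀(k_2−k_1)/(k_1 L₀))]
= [1/(1.36−0.361)] ln[(1.36/0.361)(1 − 1.19×0.9990/(0.361×29.8))]
= (1/0.9990) ln[3.767 × 0.8895] = 1.001 × ln(3.351) = 1.001 × 1.209 = 1.210 d.
L(t_c) = L₀ e^(−k_1 t_c) = 29.8 × 0.6460 = 19.25 mg/L, and at the critical point k_2 D_c = k_1 L, so D_c = (0.361/1.36) × 19.25 = 5.110 mg/L.
Minimum DO = C_s − D_c = 11.4 − 5.110 = 6.290 mg/L.

t_c ≈ 1.21 d; D_c ≈ 5.11 mg/L; min DO ≈ 6.29 mg/L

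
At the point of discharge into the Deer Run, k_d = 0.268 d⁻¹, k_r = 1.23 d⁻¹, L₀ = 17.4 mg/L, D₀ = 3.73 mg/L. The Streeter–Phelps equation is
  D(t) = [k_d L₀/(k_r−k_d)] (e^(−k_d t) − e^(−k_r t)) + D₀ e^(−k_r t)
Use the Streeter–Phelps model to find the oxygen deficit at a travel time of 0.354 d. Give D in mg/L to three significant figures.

D ≈ 3.69 mg/L

k_d L₀/(k_r−k_d) = 0.268×17.4/(1.23−0.268) = 4.663/0.9620 = 4.847 mg/L.
e^(−k_d t) = e^(−0.268×0.3540) = 0.9095; e^(−k_r t) = e^(−1.23×0.3540) = 0.6470.
D = 4.847 × (0.9095 − 0.6470) + 3.73 × 0.6470 = 1.272 + 2.413 = 3.686 mg/L.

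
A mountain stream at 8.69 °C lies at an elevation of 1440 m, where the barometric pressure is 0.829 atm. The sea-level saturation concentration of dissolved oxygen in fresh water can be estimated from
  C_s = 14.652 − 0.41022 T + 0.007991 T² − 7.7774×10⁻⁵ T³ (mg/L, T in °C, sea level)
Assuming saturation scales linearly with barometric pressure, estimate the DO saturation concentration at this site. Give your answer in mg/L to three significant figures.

C_s ≈ 9.65 mg/L

At sea level: C_s = 14.652 − 0.41022×8.69 + 0.007991×8.69² − 7.7774×10⁻⁵×8.69³ = 11.64 mg/L.
Pressure correction: C_s' = 11.64 × 0.829 = 9.649 mg/L.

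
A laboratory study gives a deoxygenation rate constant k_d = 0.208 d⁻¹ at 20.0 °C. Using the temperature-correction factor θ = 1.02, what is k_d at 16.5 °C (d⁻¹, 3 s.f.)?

k_d(T₂) = k_d(T₁) · θ^(T₂−T₁) = 0.208 × 1.02^(16.5−20.0)
= 0.208 × 1.02^-3.50 = 0.208 × 0.9330 = 0.1941 d⁻¹.

k_d ≈ 0.194 d⁻¹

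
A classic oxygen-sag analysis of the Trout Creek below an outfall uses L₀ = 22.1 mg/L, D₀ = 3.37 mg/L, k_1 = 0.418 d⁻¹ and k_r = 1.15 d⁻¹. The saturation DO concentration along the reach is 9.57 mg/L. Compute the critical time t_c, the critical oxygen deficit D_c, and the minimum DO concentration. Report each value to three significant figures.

t_c ≈ 0.958 d; D_c ≈ 5.38 mg/L; min DO ≈ 4.19 mg/L

t_c = [1/(k_r−k_1)] ln[(k_r/k_1)(1 − D₀(k_r−k_1)/(k_1 L₀))]
= [1/(1.15−0.418)] ln[(1.15/0.418)(1 − 3.37×0.7320/(0.418×22.1))]
= (1/0.7320) ln[2.751 × 0.7330] = 1.366 × ln(2.017) = 1.366 × 0.7014 = 0.9582 d.
L(t_c) = L₀ e^(−k_1 t_c) = 22.1 × 0.6700 = 14.81 mg/L, and at the critical point k_r D_c = k_1 L, so D_c = (0.418/1.15) × 14.81 = 5.382 mg/L.
Minimum DO = C_s − D_c = 9.57 − 5.382 = 4.188 mg/L.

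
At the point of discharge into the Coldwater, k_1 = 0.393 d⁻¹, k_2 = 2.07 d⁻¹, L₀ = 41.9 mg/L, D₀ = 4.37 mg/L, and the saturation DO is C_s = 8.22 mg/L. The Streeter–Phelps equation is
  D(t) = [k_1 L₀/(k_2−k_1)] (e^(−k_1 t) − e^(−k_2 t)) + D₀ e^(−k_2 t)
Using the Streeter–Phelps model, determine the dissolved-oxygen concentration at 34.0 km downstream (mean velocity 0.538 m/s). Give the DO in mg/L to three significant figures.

DO ≈ 2.05 mg/L

Travel time t = x/v = 34.0 km / (0.538 m/s) = 34000 m / 0.538 m/s = 63200 s = 0.7314 d.
k_1 L₀/(k_2−k_1) = 0.393×41.9/(2.07−0.393) = 16.47/1.677 = 9.819 mg/L.
e^(−k_1 t) = e^(−0.393×0.7314) = 0.7502; e^(−k_2 t) = e^(−2.07×0.7314) = 0.2200.
D = 9.819 × (0.7502 − 0.2200) + 4.37 × 0.2200 = 5.206 + 0.9614 = 6.167 mg/L.
DO = C_s − D = 8.22 − 6.167 = 2.053 mg/L.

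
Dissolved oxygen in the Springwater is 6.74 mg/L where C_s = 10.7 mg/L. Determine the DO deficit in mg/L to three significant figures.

D ≈ 3.96 mg/L

D = C_s − C = 10.7 − 6.74 = 3.96 mg/L.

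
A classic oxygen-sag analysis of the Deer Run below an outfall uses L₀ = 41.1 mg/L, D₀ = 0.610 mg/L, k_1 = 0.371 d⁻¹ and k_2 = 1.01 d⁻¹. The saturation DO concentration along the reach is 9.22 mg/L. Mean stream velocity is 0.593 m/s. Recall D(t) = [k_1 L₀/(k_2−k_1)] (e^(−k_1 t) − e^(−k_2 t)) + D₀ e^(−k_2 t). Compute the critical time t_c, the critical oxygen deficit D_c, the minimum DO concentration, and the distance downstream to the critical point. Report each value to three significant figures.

t_c = [1/(k_2−k_1)] ln[(k_2/k_1)(1 − D₀(k_2−k_1)/(k_1 L₀))]
= [1/(1.01−0.371)] ln[(1.01/0.371)(1 − 0.610×0.6390/(0.371×41.1))]
= (1/0.6390) ln[2.722 × 0.9744] = 1.565 × ln(2.653) = 1.565 × 0.9756 = 1.527 d.
D_c = (k_1/k_2) L₀ e^(−k_1 t_c) = (0.371/1.01) × 41.1 × e^(−0.371×1.527) = 0.3673 × 41.1 × 0.5675 = 8.568 mg/L.
Minimum DO = C_s − D_c = 9.22 − 8.568 = 0.6517 mg/L.
x_c = v t_c = 0.593 m/s × 1.527 d × 86400 s/d = 78220 m ≈ 78.2 km.

t_c ≈ 1.53 d; D_c ≈ 8.57 mg/L; min DO ≈ 0.652 mg/L; x_c ≈ 78.2 km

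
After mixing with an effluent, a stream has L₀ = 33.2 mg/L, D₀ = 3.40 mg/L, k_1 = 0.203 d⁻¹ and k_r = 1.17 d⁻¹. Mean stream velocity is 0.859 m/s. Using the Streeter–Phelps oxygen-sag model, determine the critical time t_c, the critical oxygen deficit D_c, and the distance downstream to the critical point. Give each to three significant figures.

At the critical point dD/dt = 0, so k_1 L₀ e^(−k_1 t) = k_r D. Substituting D(t) from the Streeter–Phelps equation and solving for t gives
t_c = ln[(k_r/k_1)(1 − D₀(k_r−k_1)/(k_1 L₀))] / (k_r−k_1).
Here k_r−k_1 = 0.9670 d⁻¹ and 1 − D₀(k_r−k_1)/(k_1 L₀) = 1 − 3.40×0.9670/(0.203×33.2) = 0.5122, so
t_c = ln(5.764 × 0.5122) / 0.9670 = 1.082 / 0.9670 = 1.119 d.
L(t_c) = L₀ e^(−k_1 t_c) = 33.2 × 0.7967 = 26.45 mg/L, and at the critical point k_r D_c = k_1 L, so D_c = (0.203/1.17) × 26.45 = 4.589 mg/L.
x_c = v t_c = 0.859 m/s × 1.119 d × 86400 s/d = 83080 m ≈ 83.1 km.

t_c ≈ 1.12 d; D_c ≈ 4.59 mg/L; x_c ≈ 83.1 km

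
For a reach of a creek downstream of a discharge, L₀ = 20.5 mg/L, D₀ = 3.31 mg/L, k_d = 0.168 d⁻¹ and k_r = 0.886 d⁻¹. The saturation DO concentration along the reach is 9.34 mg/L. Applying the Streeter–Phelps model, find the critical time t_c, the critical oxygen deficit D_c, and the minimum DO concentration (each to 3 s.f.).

t_c ≈ 0.684 d; D_c ≈ 3.46 mg/L; min DO ≈ 5.88 mg/L

With k_r/k_d = 5.274 and 1 − D₀(k_r−k_d)/(k_d L₀) = 0.3099,
t_c = ln(5.274 × 0.3099) / (0.886 − 0.168) = ln(1.635) / 0.7180 = 0.4914/0.7180 = 0.6844 d.
D_c = (k_d/k_r) L₀ e^(−k_d t_c) = (0.168/0.886) × 20.5 × e^(−0.168×0.6844) = 0.1896 × 20.5 × 0.8914 = 3.465 mg/L.
Minimum DO = C_s − D_c = 9.34 − 3.465 = 5.875 mg/L.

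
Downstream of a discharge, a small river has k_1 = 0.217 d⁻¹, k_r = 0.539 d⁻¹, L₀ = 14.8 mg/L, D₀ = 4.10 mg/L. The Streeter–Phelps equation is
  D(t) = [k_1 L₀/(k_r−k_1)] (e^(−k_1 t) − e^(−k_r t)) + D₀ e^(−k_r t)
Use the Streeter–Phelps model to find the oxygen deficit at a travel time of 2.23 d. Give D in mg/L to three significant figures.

k_1 L₀/(k_r−k_1) = 0.217×14.8/(0.539−0.217) = 3.212/0.3220 = 9.974 mg/L.
e^(−k_1 t) = e^(−0.217×2.230) = 0.6164; e^(−k_r t) = e^(−0.539×2.230) = 0.3006.
D = 9.974 × (0.6164 − 0.3006) + 4.10 × 0.3006 = 3.149 + 1.232 = 4.382 mg/L.

D ≈ 4.38 mg/L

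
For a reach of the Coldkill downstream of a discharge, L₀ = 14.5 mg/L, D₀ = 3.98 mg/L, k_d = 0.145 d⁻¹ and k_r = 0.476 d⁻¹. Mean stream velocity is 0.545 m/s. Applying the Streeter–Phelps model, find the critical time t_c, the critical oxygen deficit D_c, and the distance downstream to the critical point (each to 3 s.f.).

t_c = [1/(k_r−k_d)] ln[(k_r/k_d)(1 − D₀(k_r−k_d)/(k_d L₀))]
= [1/(0.476−0.145)] ln[(0.476/0.145)(1 − 3.98×0.3310/(0.145×14.5))]
= (1/0.3310) ln[3.283 × 0.3734] = 3.021 × ln(1.226) = 3.021 × 0.2036 = 0.6152 d.
D_c = (k_d/k_r) L₀ e^(−k_d t_c) = (0.145/0.476) × 14.5 × e^(−0.145×0.6152) = 0.3046 × 14.5 × 0.9147 = 4.040 mg/L.
x_c = v t_c = 0.545 m/s × 0.6152 d × 86400 s/d = 28970 m ≈ 29.0 km.

t_c ≈ 0.615 d; D_c ≈ 4.04 mg/L; x_c ≈ 29.0 km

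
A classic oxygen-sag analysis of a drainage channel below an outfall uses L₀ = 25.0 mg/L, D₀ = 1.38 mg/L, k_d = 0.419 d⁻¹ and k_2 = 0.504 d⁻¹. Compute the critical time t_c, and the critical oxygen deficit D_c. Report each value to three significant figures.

With k_2/k_d = 1.203 and 1 − D₀(k_2−k_d)/(k_d L₀) = 0.9888,
t_c = ln(1.203 × 0.9888) / (0.504 − 0.419) = ln(1.189) / 0.08500 = 0.1734/0.08500 = 2.041 d.
D_c = (k_d/k_2) L₀ e^(−k_d t_c) = (0.419/0.504) × 25.0 × e^(−0.419×2.041) = 0.8313 × 25.0 × 0.4253 = 8.839 mg/L.

t_c ≈ 2.04 d; D_c ≈ 8.84 mg/L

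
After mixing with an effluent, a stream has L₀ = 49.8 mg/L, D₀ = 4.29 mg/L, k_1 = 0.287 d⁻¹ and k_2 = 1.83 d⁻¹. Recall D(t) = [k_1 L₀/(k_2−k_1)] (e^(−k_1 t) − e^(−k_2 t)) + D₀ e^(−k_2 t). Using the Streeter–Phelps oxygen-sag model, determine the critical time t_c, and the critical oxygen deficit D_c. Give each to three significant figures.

t_c ≈ 0.798 d; D_c ≈ 6.21 mg/L

At the critical point dD/dt = 0, so k_1 L₀ e^(−k_1 t) = k_2 D. Substituting D(t) from the Streeter–Phelps equation and solving for t gives
t_c = ln[(k_2/k_1)(1 − D₀(k_2−k_1)/(k_1 L₀))] / (k_2−k_1).
Here k_2−k_1 = 1.543 d⁻¹ and 1 − D₀(k_2−k_1)/(k_1 L₀) = 1 − 4.29×1.543/(0.287×49.8) = 0.5369, so
t_c = ln(6.376 × 0.5369) / 1.543 = 1.231 / 1.543 = 0.7975 d.
L(t_c) = L₀ e^(−k_1 t_c) = 49.8 × 0.7954 = 39.61 mg/L, and at the critical point k_2 D_c = k_1 L, so D_c = (0.287/1.83) × 39.61 = 6.212 mg/L.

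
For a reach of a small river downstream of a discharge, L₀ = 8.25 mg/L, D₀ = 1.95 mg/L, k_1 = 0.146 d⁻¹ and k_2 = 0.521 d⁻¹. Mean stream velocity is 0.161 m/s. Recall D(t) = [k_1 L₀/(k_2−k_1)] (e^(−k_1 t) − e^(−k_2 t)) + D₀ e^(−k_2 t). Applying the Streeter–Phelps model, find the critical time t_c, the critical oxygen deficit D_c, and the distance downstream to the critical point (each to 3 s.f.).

With k_2/k_1 = 3.568 and 1 − D₀(k_2−k_1)/(k_1 L₀) = 0.3929,
t_c = ln(3.568 × 0.3929) / (0.521 − 0.146) = ln(1.402) / 0.3750 = 0.3379/0.3750 = 0.9012 d.
L(t_c) = L₀ e^(−k_1 t_c) = 8.25 × 0.8767 = 7.233 mg/L, and at the critical point k_2 D_c = k_1 L, so D_c = (0.146/0.521) × 7.233 = 2.027 mg/L.
x_c = v t_c = 0.161 m/s × 0.9012 d × 86400 s/d = 12540 m ≈ 12.5 km.

t_c ≈ 0.901 d; D_c ≈ 2.03 mg/L; x_c ≈ 12.5 km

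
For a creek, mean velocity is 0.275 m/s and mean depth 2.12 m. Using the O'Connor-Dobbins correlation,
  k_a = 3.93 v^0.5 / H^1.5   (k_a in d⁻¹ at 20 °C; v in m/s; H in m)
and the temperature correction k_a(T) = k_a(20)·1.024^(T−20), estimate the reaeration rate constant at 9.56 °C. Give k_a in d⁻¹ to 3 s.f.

k_a(20) = 3.93 × 0.275^0.5 / 2.12^1.5 = 3.93 × 0.5244 / 3.087 = 0.6677 d⁻¹.
k_a(9.56) = 0.6677 × 1.024^(9.56−20) = 0.6677 × 0.7807 = 0.5212 d⁻¹.

k_a ≈ 0.521 d⁻¹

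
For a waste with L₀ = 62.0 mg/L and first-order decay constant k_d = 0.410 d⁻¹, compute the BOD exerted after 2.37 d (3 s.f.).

y_t = L₀(1 − e^(−k_d t)) = 62.0 × (1 − e^(−0.410×2.37))
= 62.0 × (1 − 0.3784) = 62.0 × 0.6216 = 38.54 mg/L.

y ≈ 38.5 mg/L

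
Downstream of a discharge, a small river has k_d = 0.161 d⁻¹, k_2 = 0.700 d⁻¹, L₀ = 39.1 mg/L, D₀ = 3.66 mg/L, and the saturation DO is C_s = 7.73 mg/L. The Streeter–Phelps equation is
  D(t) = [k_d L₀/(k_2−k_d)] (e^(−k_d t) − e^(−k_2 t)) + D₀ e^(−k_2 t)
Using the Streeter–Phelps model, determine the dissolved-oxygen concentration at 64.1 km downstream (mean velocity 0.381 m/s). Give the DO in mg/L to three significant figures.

Travel time t = x/v = 64.1 km / (0.381 m/s) = 64100 m / 0.381 m/s = 168200 s = 1.947 d.
k_d L₀/(k_2−k_d) = 0.161×39.1/(0.700−0.161) = 6.295/0.5390 = 11.68 mg/L.
e^(−k_d t) = e^(−0.161×1.947) = 0.7309; e^(−k_2 t) = e^(−0.700×1.947) = 0.2559.
D = 11.68 × (0.7309 − 0.2559) + 3.66 × 0.2559 = 5.548 + 0.9365 = 6.484 mg/L.
DO = C_s − D = 7.73 − 6.484 = 1.246 mg/L.

DO ≈ 1.25 mg/L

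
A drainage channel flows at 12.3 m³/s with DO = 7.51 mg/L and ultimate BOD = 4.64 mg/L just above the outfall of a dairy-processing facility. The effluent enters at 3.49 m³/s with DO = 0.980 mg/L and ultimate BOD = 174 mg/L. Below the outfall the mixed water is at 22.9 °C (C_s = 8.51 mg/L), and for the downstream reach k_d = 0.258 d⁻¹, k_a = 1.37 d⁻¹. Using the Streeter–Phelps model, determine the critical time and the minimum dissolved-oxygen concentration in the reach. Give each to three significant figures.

t_c ≈ 1.24 d; minimum DO ≈ 2.76 mg/L

Mixed DO = (12.3×7.51 + 3.49×0.980)/(12.3+3.49) = 95.79/15.79 = 6.067 mg/L.
Mixed L₀ = (12.3×4.64 + 3.49×174)/(15.79) = 664.3/15.79 = 42.07 mg/L.
Initial deficit D₀ = C_s − DO₀ = 8.51 − 6.067 = 2.443 mg/L.
t_c = (1/1.112) ln[(1.37/0.258)(1 − 2.443×1.112/(0.258×42.07))] = 0.8993 × ln(3.981) = 1.242 d.
D_c = (0.258/1.37) × 42.07 × e^(−0.258×1.242) = 0.1883 × 42.07 × 0.7258 = 5.750 mg/L.
Minimum DO = 8.51 − 5.750 = 2.760 mg/L.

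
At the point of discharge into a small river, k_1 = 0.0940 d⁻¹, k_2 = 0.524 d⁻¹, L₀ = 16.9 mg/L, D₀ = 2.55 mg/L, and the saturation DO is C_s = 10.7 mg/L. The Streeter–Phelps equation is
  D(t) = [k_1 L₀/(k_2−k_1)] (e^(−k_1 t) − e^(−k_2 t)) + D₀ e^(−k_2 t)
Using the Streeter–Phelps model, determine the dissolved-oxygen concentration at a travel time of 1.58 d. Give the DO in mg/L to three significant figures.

DO ≈ 8.02 mg/L

k_1 L₀/(k_2−k_1) = 0.0940×16.9/(0.524−0.0940) = 1.589/0.4300 = 3.694 mg/L.
e^(−k_1 t) = e^(−0.0940×1.580) = 0.8620; e^(−k_2 t) = e^(−0.524×1.580) = 0.4370.
D = 3.694 × (0.8620 − 0.4370) + 2.55 × 0.4370 = 1.570 + 1.114 = 2.684 mg/L.
DO = C_s − D = 10.7 − 2.684 = 8.016 mg/L.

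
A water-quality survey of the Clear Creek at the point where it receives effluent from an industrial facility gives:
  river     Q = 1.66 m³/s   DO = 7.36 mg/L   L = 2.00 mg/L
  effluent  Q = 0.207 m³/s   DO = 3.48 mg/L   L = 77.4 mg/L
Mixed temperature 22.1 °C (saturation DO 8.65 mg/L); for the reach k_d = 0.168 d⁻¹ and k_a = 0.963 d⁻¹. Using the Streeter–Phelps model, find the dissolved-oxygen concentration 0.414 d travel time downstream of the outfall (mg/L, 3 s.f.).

DO ≈ 6.92 mg/L

Mixed DO = (1.66×7.36 + 0.207×3.48)/(1.66+0.207) = 12.94/1.867 = 6.930 mg/L.
Mixed L₀ = (1.66×2.00 + 0.207×77.4)/(1.867) = 19.34/1.867 = 10.36 mg/L.
Initial deficit D₀ = C_s − DO₀ = 8.65 − 6.930 = 1.720 mg/L.
D(0.414) = [0.168×10.36/(0.963−0.168)](e^(−0.168×0.414) − e^(−0.963×0.414)) + 1.720 e^(−0.963×0.414)
= 2.189 × (0.9328 − 0.6712) + 1.720 × 0.6712 = 1.727 mg/L.
DO = 8.65 − 1.727 = 6.923 mg/L.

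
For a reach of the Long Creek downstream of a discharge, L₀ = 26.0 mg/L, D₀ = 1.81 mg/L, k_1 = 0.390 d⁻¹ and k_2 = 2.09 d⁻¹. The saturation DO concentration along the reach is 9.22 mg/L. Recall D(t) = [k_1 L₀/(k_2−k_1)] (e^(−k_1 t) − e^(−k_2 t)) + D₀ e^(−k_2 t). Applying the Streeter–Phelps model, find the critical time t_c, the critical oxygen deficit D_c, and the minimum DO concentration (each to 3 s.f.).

With k_2/k_1 = 5.359 and 1 − D₀(k_2−k_1)/(k_1 L₀) = 0.6965,
t_c = ln(5.359 × 0.6965) / (2.09 − 0.390) = ln(3.733) / 1.700 = 1.317/1.700 = 0.7748 d.
D_c = (k_1/k_2) L₀ e^(−k_1 t_c) = (0.390/2.09) × 26.0 × e^(−0.390×0.7748) = 0.1866 × 26.0 × 0.7392 = 3.586 mg/L.
Minimum DO = C_s − D_c = 9.22 − 3.586 = 5.634 mg/L.

t_c ≈ 0.775 d; D_c ≈ 3.59 mg/L; min DO ≈ 5.63 mg/L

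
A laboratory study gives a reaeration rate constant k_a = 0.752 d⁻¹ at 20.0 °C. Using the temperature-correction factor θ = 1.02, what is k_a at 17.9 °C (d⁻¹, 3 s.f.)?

k_a(T₂) = k_a(T₁) · θ^(T₂−T₁) = 0.752 × 1.02^(17.9−20.0)
= 0.752 × 1.02^-2.10 = 0.752 × 0.9593 = 0.7214 d⁻¹.

k_a ≈ 0.721 d⁻¹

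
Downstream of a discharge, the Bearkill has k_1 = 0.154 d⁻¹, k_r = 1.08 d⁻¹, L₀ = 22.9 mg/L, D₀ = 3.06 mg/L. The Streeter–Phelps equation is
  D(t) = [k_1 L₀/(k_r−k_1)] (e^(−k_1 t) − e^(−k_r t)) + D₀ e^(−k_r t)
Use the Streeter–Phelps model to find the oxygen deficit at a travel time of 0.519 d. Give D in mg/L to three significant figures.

D ≈ 3.09 mg/L

k_1 L₀/(k_r−k_1) = 0.154×22.9/(1.08−0.154) = 3.527/0.9260 = 3.808 mg/L.
e^(−k_1 t) = e^(−0.154×0.5190) = 0.9232; e^(−k_r t) = e^(−1.08×0.5190) = 0.5709.
D = 3.808 × (0.9232 − 0.5709) + 3.06 × 0.5709 = 1.342 + 1.747 = 3.089 mg/L.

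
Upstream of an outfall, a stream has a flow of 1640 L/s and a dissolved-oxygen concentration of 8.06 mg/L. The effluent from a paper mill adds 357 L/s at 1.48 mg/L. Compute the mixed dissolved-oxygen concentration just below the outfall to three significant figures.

Flow-weighted mixing: C = (Q_r C_r + Q_w C_w)/(Q_r + Q_w)
= (1640×8.06 + 357×1.48)/(1640 + 357) = 13750/1997 = 6.884 mg/L.

6.88 mg/L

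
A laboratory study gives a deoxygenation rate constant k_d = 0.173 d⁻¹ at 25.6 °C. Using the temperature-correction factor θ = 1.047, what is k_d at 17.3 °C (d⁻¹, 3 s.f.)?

k_d ≈ 0.118 d⁻¹

k_d(T₂) = k_d(T₁) · θ^(T₂−T₁) = 0.173 × 1.047^(17.3−25.6)
= 0.173 × 1.047^-8.30 = 0.173 × 0.6830 = 0.1182 d⁻¹.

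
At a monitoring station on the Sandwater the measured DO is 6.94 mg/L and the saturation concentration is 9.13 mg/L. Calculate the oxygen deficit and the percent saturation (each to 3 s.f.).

D ≈ 2.19 mg/L; 76.0 % saturation

D = C_s − C = 9.13 − 6.94 = 2.19 mg/L.
% saturation = 6.94/9.13 × 100 = 76.0 %.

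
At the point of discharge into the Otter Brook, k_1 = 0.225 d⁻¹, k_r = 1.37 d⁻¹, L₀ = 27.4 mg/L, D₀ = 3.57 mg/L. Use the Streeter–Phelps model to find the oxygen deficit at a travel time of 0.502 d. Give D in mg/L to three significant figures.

k_1 L₀/(k_r−k_1) = 0.225×27.4/(1.37−0.225) = 6.165/1.145 = 5.384 mg/L.
e^(−k_1 t) = e^(−0.225×0.5020) = 0.8932; e^(−k_r t) = e^(−1.37×0.5020) = 0.5027.
D = 5.384 × (0.8932 − 0.5027) + 3.57 × 0.5027 = 2.102 + 1.795 = 3.897 mg/L.

D ≈ 3.90 mg/L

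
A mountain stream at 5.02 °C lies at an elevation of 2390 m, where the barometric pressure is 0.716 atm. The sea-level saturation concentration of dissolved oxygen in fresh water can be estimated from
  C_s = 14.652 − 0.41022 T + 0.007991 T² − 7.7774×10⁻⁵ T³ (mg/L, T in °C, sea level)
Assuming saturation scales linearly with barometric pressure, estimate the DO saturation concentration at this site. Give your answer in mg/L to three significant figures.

At sea level: C_s = 14.652 − 0.41022×5.02 + 0.007991×5.02² − 7.7774×10⁻⁵×5.02³ = 12.78 mg/L.
Pressure correction: C_s' = 12.78 × 0.716 = 9.154 mg/L.

C_s ≈ 9.15 mg/L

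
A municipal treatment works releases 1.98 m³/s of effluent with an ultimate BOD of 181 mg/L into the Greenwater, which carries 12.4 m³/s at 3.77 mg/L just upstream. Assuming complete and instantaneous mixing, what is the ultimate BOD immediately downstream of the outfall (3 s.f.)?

Flow-weighted mixing: C = (Q_r C_r + Q_w C_w)/(Q_r + Q_w)
= (12.4×3.77 + 1.98×181)/(12.4 + 1.98) = 405.1/14.38 = 28.17 mg/L.

28.2 mg/L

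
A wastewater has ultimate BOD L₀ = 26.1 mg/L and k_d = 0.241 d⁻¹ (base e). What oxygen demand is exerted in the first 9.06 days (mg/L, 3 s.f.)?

y_t = L₀(1 − e^(−k_d t)) = 26.1 × (1 − e^(−0.241×9.06))
= 26.1 × (1 − 0.1127) = 26.1 × 0.8873 = 23.16 mg/L.

y ≈ 23.2 mg/L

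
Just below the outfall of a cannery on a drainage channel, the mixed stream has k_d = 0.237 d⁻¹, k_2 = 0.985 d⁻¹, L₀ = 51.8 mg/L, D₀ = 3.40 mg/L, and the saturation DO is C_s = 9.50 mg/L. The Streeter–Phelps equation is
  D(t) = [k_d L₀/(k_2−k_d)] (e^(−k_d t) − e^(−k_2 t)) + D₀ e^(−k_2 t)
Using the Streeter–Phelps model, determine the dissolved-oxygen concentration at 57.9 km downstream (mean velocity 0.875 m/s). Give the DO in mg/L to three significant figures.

Travel time t = x/v = 57.9 km / (0.875 m/s) = 57900 m / 0.875 m/s = 66170 s = 0.7659 d.
k_d L₀/(k_2−k_d) = 0.237×51.8/(0.985−0.237) = 12.28/0.7480 = 16.41 mg/L.
e^(−k_d t) = e^(−0.237×0.7659) = 0.8340; e^(−k_2 t) = e^(−0.985×0.7659) = 0.4703.
D = 16.41 × (0.8340 − 0.4703) + 3.40 × 0.4703 = 5.969 + 1.599 = 7.568 mg/L.
DO = C_s − D = 9.50 − 7.568 = 1.932 mg/L.

DO ≈ 1.93 mg/L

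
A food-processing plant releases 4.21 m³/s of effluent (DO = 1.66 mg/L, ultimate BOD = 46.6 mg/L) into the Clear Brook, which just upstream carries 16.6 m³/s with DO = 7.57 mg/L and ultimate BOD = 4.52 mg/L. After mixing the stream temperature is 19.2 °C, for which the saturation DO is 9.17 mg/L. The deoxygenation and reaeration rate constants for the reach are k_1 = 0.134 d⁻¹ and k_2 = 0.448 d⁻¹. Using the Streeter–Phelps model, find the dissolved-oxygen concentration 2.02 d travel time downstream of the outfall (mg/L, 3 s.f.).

DO ≈ 6.05 mg/L

Mixed DO = (16.6×7.57 + 4.21×1.66)/(16.6+4.21) = 132.7/20.81 = 6.374 mg/L.
Mixed L₀ = (16.6×4.52 + 4.21×46.6)/(20.81) = 271.2/20.81 = 13.03 mg/L.
Initial deficit D₀ = C_s − DO₀ = 9.17 − 6.374 = 2.796 mg/L.
D(2.02) = [0.134×13.03/(0.448−0.134)](e^(−0.134×2.02) − e^(−0.448×2.02)) + 2.796 e^(−0.448×2.02)
= 5.562 × (0.7629 − 0.4046) + 2.796 × 0.4046 = 3.124 mg/L.
DO = 9.17 − 3.124 = 6.046 mg/L.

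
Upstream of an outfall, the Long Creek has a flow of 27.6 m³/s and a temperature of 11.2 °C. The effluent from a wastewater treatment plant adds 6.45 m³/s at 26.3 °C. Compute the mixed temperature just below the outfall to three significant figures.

14.1 °C

Flow-weighted mixing: C = (Q_r C_r + Q_w C_w)/(Q_r + Q_w)
= (27.6×11.2 + 6.45×26.3)/(27.6 + 6.45) = 478.8/34.05 = 14.06 °C.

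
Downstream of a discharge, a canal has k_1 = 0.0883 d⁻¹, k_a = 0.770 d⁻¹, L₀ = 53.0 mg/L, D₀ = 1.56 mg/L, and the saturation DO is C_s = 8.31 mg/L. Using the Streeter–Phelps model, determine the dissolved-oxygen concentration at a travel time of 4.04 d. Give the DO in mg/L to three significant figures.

k_1 L₀/(k_a−k_1) = 0.0883×53.0/(0.770−0.0883) = 4.680/0.6817 = 6.865 mg/L.
e^(−k_1 t) = e^(−0.0883×4.040) = 0.7000; e^(−k_a t) = e^(−0.770×4.040) = 0.04457.
D = 6.865 × (0.7000 − 0.04457) + 1.56 × 0.04457 = 4.499 + 0.06952 = 4.569 mg/L.
DO = C_s − D = 8.31 − 4.569 = 3.741 mg/L.

DO ≈ 3.74 mg/L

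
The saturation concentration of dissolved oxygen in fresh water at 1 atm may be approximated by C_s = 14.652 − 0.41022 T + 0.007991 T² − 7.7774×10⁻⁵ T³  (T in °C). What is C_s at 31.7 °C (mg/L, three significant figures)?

C_s ≈ 7.20 mg/L

C_s = 14.652 − 0.41022×31.7 + 0.007991×31.7² − 7.7774×10⁻⁵×31.7³ = 7.201 mg/L.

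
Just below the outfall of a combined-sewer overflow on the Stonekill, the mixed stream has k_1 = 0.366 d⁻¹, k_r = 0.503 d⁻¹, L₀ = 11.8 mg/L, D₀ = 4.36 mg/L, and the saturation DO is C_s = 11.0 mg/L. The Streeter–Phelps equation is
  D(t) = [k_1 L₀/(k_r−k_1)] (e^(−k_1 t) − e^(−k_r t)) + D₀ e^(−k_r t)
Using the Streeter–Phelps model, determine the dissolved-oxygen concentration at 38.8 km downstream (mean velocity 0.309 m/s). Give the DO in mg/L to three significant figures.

DO ≈ 5.56 mg/L

Travel time t = x/v = 38.8 km / (0.309 m/s) = 38800 m / 0.309 m/s = 125600 s = 1.453 d.
k_1 L₀/(k_r−k_1) = 0.366×11.8/(0.503−0.366) = 4.319/0.1370 = 31.52 mg/L.
e^(−k_1 t) = e^(−0.366×1.453) = 0.5875; e^(−k_r t) = e^(−0.503×1.453) = 0.4814.
D = 31.52 × (0.5875 − 0.4814) + 4.36 × 0.4814 = 3.343 + 2.099 = 5.442 mg/L.
DO = C_s − D = 11.0 − 5.442 = 5.558 mg/L.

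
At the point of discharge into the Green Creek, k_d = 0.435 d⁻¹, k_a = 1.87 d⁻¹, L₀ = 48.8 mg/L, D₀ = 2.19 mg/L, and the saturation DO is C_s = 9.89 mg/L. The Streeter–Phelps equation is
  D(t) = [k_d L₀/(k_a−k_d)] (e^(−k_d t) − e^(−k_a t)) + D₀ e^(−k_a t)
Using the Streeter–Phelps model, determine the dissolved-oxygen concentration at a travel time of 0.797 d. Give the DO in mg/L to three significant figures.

DO ≈ 2.27 mg/L

k_d L₀/(k_a−k_d) = 0.435×48.8/(1.87−0.435) = 21.23/1.435 = 14.79 mg/L.
e^(−k_d t) = e^(−0.435×0.7970) = 0.7070; e^(−k_a t) = e^(−1.87×0.7970) = 0.2253.
D = 14.79 × (0.7070 − 0.2253) + 2.19 × 0.2253 = 7.126 + 0.4934 = 7.620 mg/L.
DO = C_s − D = 9.89 − 7.620 = 2.270 mg/L.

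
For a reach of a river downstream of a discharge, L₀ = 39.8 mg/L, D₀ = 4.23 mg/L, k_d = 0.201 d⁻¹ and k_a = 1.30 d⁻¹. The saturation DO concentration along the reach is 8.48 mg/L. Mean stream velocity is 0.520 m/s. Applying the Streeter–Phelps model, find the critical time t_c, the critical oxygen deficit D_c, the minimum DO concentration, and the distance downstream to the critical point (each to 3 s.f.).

t_c ≈ 0.907 d; D_c ≈ 5.13 mg/L; min DO ≈ 3.35 mg/L; x_c ≈ 40.7 km

With k_a/k_d = 6.468 and 1 − D₀(k_a−k_d)/(k_d L₀) = 0.4189,
t_c = ln(6.468 × 0.4189) / (1.30 − 0.201) = ln(2.709) / 1.099 = 0.9967/1.099 = 0.9069 d.
L(t_c) = L₀ e^(−k_d t_c) = 39.8 × 0.8334 = 33.17 mg/L, and at the critical point k_a D_c = k_d L, so D_c = (0.201/1.30) × 33.17 = 5.128 mg/L.
Minimum DO = C_s − D_c = 8.48 − 5.128 = 3.352 mg/L.
x_c = v t_c = 0.520 m/s × 0.9069 d × 86400 s/d = 40740 m ≈ 40.7 km.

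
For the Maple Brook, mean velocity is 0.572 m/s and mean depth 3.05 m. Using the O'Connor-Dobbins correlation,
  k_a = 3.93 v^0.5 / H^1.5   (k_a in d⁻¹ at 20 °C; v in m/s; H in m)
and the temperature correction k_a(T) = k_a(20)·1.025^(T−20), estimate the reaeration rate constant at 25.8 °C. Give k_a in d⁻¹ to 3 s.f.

k_a(20) = 3.93 × 0.572^0.5 / 3.05^1.5 = 3.93 × 0.7563 / 5.327 = 0.5580 d⁻¹.
k_a(25.8) = 0.5580 × 1.025^(25.8−20) = 0.5580 × 1.154 = 0.6439 d⁻¹.

k_a ≈ 0.644 d⁻¹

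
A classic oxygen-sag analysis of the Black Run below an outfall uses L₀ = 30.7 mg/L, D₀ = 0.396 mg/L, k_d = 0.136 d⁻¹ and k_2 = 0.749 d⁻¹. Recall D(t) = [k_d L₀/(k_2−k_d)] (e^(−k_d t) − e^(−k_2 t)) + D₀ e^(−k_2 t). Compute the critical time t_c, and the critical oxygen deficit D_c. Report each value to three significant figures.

t_c ≈ 2.69 d; D_c ≈ 3.87 mg/L

t_c = [1/(k_2−k_d)] ln[(k_2/k_d)(1 − D₀(k_2−k_d)/(k_d L₀))]
= [1/(0.749−0.136)] ln[(0.749/0.136)(1 − 0.396×0.6130/(0.136×30.7))]
= (1/0.6130) ln[5.507 × 0.9419] = 1.631 × ln(5.187) = 1.631 × 1.646 = 2.685 d.
L(t_c) = L₀ e^(−k_d t_c) = 30.7 × 0.6940 = 21.31 mg/L, and at the critical point k_2 D_c = k_d L, so D_c = (0.136/0.749) × 21.31 = 3.869 mg/L.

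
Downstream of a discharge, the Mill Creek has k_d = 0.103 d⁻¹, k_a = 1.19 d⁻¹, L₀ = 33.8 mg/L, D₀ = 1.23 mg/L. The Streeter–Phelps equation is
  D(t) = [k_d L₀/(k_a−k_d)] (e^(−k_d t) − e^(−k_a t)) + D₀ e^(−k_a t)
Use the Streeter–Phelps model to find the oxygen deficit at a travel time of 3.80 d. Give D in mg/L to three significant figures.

k_d L₀/(k_a−k_d) = 0.103×33.8/(1.19−0.103) = 3.481/1.087 = 3.203 mg/L.
e^(−k_d t) = e^(−0.103×3.800) = 0.6761; e^(−k_a t) = e^(−1.19×3.800) = 0.01087.
D = 3.203 × (0.6761 − 0.01087) + 1.23 × 0.01087 = 2.131 + 0.01337 = 2.144 mg/L.

D ≈ 2.14 mg/L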